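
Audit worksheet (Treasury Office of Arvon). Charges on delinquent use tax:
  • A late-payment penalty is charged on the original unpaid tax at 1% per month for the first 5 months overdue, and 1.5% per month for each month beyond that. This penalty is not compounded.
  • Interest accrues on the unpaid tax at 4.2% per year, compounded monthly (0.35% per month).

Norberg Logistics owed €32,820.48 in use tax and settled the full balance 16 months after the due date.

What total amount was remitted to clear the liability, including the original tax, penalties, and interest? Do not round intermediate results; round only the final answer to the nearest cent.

€41,763.87

Penalty, months 1–5: 5 × 1% × €32,820.48 = €1,641.02…
Penalty, months 6–16: 11 × 1.5% × €32,820.48 = €5,415.38…
Interest: €32,820.48 × ((1 + 0.0035)^16 − 1) = €32,820.48 × 0.0574943… = €1,886.9900…
Total = €32,820.48 + €7,056.4032 + €1,886.9900… = €41,763.87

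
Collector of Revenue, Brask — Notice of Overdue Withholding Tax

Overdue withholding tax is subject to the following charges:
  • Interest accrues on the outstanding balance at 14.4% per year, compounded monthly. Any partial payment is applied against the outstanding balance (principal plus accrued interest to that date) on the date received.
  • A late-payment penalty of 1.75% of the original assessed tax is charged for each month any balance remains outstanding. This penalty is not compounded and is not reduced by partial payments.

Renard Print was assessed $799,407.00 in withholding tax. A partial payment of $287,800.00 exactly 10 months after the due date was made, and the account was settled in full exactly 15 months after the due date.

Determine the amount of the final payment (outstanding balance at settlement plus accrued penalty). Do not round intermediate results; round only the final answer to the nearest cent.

Monthly rate = 14.4% ÷ 12 = 1.2%
Balance at month 10: $799,407.0000 × (1 + 0.012)^10 = $900,685.2941…
After $287,800.00 payment: $900,685.2941… − $287,800.00 = $612,885.2941…
Balance at month 15: $612,885.2941… × (1 + 0.012)^5 = $650,551.6209…
Penalty: 15 × 1.75% × $799,407.00 = $209,844.34…
Final settlement = outstanding balance + penalty = $650,551.6209… + $209,844.34… = $860,395.96

$860,395.96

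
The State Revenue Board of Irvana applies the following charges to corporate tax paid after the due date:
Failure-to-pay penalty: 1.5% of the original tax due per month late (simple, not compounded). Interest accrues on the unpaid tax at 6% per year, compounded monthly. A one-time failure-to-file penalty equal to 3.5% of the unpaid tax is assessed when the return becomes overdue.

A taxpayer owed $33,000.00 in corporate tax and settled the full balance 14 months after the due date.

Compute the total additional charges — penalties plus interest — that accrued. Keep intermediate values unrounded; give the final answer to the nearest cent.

$10,471.60

Failure-to-file penalty: 3.5% × $33,000.00 = $1,155.00
Failure-to-pay penalty = 1.5% × $33,000.00 × 14 mo = $6,930.00
Interest (6%/yr ÷ 12 = 0.5%/month): $33,000.00 × ((1 + 0.005)^14 − 1) = $2,386.5974…
Penalties + interest = $8,085.0000 + $2,386.5974… = $10,471.60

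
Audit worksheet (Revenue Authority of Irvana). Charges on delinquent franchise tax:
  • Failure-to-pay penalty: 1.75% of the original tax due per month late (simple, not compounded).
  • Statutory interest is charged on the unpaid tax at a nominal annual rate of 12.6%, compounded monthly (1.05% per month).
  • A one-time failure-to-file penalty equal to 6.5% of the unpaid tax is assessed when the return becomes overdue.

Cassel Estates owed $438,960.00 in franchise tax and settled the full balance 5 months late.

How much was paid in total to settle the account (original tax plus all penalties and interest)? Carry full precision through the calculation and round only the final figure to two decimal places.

$529,435.86

Failure-to-file penalty: 6.5% × $438,960.00 = $28,532.40
Failure-to-pay penalty = 1.75% × $438,960.00 × 5 mo = $38,409.00
Interest: $438,960.00 × ((1 + 0.0105)^5 − 1) = $438,960.00 × 0.0536141… = $23,534.4616…
Total = $438,960.00 + $66,941.4000 + $23,534.4616… = $529,435.86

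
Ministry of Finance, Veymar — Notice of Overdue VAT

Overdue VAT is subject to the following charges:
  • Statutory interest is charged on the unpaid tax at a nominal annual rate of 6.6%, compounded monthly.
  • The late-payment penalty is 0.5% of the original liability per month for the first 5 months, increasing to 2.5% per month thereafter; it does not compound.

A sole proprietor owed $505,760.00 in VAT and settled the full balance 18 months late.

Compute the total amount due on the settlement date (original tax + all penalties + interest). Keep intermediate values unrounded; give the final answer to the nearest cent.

Penalty, months 1–5: 5 × 0.5% × $505,760.00 = $12,644.00
Penalty, months 6–18: 13 × 2.5% × $505,760.00 = $164,372.00
Interest (6.6%/yr ÷ 12 = 0.55%/month): $505,760.00 × ((1 + 0.0055)^18 − 1) = $52,481.1250…
Total = $505,760.00 + $177,016.0000 + $52,481.1250… = $735,257.12

$735,257.12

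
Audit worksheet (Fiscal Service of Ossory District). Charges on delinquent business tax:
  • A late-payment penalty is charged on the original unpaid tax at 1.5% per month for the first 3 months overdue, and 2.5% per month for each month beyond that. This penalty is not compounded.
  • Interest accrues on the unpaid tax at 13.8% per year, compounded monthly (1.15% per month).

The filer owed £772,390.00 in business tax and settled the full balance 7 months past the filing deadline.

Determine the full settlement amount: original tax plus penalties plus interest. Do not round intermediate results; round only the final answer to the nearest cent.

£948,750.66

Penalty, months 1–3: 3 × 1.5% × £772,390.00 = £34,757.55
Penalty, months 4–7: 4 × 2.5% × £772,390.00 = £77,239.00
Interest: £772,390.00 × ((1 + 0.0115)^7 − 1) = £772,390.00 × 0.0833311… = £64,364.1060…
Total = £772,390.00 + £111,996.5500 + £64,364.1060… = £948,750.66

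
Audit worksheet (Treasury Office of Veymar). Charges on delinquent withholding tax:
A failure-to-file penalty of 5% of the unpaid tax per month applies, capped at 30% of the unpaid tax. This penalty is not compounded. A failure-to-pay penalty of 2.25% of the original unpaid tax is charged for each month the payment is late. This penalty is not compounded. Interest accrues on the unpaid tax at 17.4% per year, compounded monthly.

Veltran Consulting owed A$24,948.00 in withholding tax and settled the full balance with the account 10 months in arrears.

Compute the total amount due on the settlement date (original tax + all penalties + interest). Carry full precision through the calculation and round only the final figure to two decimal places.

Failure-to-file: 10 × 5% × A$24,948.00 = A$12,474.00, capped at 30% × A$24,948.00 = A$7,484.40
Failure-to-pay penalty: 10 × 2.25% × A$24,948.00 = A$5,613.30
Interest (17.4%/yr ÷ 12 = 1.45%/month): A$24,948.00 × ((1 + 0.0145)^10 − 1) = A$3,862.8618…
Total = A$24,948.00 + A$13,097.7000 + A$3,862.8618… = A$41,908.56

A$41,908.56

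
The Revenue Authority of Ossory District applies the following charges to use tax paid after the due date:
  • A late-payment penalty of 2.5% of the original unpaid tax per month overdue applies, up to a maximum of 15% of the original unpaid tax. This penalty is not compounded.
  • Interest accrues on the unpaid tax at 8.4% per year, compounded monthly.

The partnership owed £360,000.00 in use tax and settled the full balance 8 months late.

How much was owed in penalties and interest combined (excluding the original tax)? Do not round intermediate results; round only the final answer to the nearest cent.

£74,660.90

Penalty (uncapped): 8 × 2.5% × £360,000.00 = £72,000.00; cap = 15% × £360,000.00 = £54,000.00 → penalty = £54,000.00
Interest (8.4%/yr ÷ 12 = 0.7%/month): £360,000.00 × ((1 + 0.007)^8 − 1) = £20,660.8957…
Penalties + interest = £54,000.0000 + £20,660.8957… = £74,660.90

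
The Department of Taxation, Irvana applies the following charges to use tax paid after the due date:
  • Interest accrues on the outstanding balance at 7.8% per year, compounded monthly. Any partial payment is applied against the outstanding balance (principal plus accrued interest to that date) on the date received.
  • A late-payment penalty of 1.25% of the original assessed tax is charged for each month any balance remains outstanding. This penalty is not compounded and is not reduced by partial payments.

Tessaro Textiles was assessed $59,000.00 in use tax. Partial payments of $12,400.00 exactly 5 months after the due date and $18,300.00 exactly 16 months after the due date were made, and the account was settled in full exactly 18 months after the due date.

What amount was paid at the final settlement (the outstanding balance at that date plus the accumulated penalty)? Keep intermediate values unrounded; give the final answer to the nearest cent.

Monthly rate = 7.8% ÷ 12 = 0.65%
Balance at month 5: $59,000.0000 × (1 + 0.0065)^5 = $60,942.5901…
After $12,400.00 payment: $60,942.5901… − $12,400.00 = $48,542.5901…
Balance at month 16: $48,542.5901… × (1 + 0.0065)^11 = $52,128.4146…
After $18,300.00 payment: $52,128.4146… − $18,300.00 = $33,828.4146…
Balance at month 18: $33,828.4146… × (1 + 0.0065)^2 = $34,269.6132…
Penalty: 18 × 1.25% × $59,000.00 = $13,275.00
Final settlement = outstanding balance + penalty = $34,269.6132… + $13,275.00 = $47,544.61

$47,544.61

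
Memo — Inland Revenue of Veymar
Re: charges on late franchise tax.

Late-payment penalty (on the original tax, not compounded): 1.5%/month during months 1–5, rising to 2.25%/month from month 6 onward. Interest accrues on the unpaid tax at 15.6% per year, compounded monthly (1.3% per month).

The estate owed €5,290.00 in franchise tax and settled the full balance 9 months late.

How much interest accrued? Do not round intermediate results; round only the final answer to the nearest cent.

Interest: €5,290.00 × ((1 + 0.013)^9 − 1) = €5,290.00 × 0.1232722… = €652.1099…

€652.11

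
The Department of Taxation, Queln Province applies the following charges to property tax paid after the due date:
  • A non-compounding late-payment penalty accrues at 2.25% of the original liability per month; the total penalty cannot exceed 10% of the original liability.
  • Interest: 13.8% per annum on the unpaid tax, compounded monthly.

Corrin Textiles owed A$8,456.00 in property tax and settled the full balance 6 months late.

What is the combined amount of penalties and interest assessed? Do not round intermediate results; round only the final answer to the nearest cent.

A$1,446.10

Penalty (uncapped): 6 × 2.25% × A$8,456.00 = A$1,141.56; cap = 10% × A$8,456.00 = A$845.60 → penalty = A$845.60
Interest (13.8%/yr ÷ 12 = 1.15%/month): A$8,456.00 × ((1 + 0.0115)^6 − 1) = A$600.4980…
Penalties + interest = A$845.6000 + A$600.4980… = A$1,446.10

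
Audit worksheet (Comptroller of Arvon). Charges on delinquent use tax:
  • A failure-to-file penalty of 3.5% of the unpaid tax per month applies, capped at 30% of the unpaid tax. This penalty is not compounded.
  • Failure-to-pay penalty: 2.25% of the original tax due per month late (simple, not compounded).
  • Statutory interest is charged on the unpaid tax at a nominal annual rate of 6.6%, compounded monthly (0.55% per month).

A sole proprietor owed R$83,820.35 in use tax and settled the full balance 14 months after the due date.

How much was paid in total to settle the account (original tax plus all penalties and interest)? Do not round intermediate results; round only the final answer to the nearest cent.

Failure-to-file: 14 × 3.5% × R$83,820.35 = R$41,071.97…, capped at 30% × R$83,820.35 = R$25,146.11…
Failure-to-pay penalty = 2.25% × R$83,820.35 × 14 mo = R$26,403.41…
Interest: R$83,820.35 × ((1 + 0.0055)^14 − 1) = R$83,820.35 × 0.0798142… = R$6,690.0572…
Total = R$83,820.35 + R$51,549.5153… + R$6,690.0572… = R$142,059.92

R$142,059.92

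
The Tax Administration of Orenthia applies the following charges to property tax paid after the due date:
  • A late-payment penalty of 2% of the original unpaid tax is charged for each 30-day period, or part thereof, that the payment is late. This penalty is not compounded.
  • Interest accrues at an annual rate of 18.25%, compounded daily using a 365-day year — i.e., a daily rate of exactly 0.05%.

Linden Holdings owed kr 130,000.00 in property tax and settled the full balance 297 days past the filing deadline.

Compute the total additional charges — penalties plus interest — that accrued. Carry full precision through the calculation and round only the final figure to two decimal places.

Penalty periods: ⌈297/30⌉ = 10; penalty = 10 × 2% × kr 130,000.00 = kr 26,000.00
Interest: kr 130,000.00 × ((1 + 0.0005)^297 − 1) = kr 130,000.00 × 0.16004974… = kr 20,806.4668…
Penalties + interest = kr 26,000.0000 + kr 20,806.4668… = kr 46,806.47

kr 46,806.47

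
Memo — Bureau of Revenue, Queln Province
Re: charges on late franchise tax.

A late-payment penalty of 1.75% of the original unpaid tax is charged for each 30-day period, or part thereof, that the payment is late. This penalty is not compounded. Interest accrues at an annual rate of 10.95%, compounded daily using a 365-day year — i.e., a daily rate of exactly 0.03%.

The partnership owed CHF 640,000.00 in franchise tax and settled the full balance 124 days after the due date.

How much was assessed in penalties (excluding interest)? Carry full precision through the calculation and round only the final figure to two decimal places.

Penalty periods: ⌈124/30⌉ = 5; penalty = 5 × 1.75% × CHF 640,000.00 = CHF 56,000.00

CHF 56,000.00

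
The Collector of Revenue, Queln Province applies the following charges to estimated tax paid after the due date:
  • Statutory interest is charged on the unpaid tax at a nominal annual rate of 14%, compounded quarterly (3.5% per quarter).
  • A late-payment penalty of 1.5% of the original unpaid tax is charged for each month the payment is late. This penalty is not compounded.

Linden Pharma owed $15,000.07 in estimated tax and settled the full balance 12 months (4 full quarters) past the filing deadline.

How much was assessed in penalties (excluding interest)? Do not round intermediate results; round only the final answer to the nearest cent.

$2,700.01

Late-payment penalty = 1.5% × $15,000.07 × 12 mo = $2,700.01…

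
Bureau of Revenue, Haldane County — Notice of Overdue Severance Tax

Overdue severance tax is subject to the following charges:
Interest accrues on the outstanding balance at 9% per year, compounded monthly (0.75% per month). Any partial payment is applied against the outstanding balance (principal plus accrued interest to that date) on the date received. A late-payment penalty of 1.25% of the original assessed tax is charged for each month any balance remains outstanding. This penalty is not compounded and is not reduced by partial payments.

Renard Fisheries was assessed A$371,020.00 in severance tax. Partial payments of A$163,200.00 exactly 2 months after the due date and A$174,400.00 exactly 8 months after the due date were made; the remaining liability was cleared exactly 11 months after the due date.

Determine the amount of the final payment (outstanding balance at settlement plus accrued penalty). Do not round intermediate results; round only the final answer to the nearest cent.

A$100,912.63

Balance at month 2: A$371,020.0000 × (1 + 0.0075)^2 = A$376,606.1699…
After A$163,200.00 payment: A$376,606.1699… − A$163,200.00 = A$213,406.1699…
Balance at month 8: A$213,406.1699… × (1 + 0.0075)^6 = A$223,191.3197…
After A$174,400.00 payment: A$223,191.3197… − A$174,400.00 = A$48,791.3197…
Balance at month 11: A$48,791.3197… × (1 + 0.0075)^3 = A$49,897.3786…
Penalty: 11 × 1.25% × A$371,020.00 = A$51,015.25
Final settlement = outstanding balance + penalty = A$49,897.3786… + A$51,015.25 = A$100,912.63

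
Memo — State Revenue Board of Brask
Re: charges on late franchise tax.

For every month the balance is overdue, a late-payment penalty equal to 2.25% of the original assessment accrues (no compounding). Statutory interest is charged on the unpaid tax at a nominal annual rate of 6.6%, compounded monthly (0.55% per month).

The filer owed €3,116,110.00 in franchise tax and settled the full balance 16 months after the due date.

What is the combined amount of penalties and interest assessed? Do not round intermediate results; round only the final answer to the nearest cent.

Late-payment penalty = 2.25% × €3,116,110.00 × 16 mo = €1,121,799.60
Interest: €3,116,110.00 × ((1 + 0.0055)^16 − 1) = €3,116,110.00 × 0.0917249… = €285,824.7461…
Penalties + interest = €1,121,799.6000 + €285,824.7461… = €1,407,624.35

€1,407,624.35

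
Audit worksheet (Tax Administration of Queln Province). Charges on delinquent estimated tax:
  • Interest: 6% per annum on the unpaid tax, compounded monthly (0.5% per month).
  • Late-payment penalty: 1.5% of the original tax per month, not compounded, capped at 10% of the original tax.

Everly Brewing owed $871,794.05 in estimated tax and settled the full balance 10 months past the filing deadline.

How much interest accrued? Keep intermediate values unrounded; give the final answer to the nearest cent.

$44,583.66

Interest: $871,794.05 × ((1 + 0.005)^10 − 1) = $871,794.05 × 0.0511401… = $44,583.6628…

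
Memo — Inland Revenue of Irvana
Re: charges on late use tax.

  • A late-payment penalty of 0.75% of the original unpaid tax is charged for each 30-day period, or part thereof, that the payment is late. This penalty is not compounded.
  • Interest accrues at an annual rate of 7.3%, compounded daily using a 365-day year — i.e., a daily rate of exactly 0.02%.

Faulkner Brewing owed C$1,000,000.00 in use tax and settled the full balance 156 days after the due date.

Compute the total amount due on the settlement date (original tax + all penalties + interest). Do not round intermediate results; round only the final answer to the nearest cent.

Penalty periods: ⌈156/30⌉ = 6; penalty = 6 × 0.75% × C$1,000,000.00 = C$45,000.00
Interest: C$1,000,000.00 × ((1 + 0.0002)^156 − 1) = C$1,000,000.00 × 0.03168860… = C$31,688.6032…
Total = C$1,000,000.00 + C$45,000.0000 + C$31,688.6032… = C$1,076,688.60

C$1,076,688.60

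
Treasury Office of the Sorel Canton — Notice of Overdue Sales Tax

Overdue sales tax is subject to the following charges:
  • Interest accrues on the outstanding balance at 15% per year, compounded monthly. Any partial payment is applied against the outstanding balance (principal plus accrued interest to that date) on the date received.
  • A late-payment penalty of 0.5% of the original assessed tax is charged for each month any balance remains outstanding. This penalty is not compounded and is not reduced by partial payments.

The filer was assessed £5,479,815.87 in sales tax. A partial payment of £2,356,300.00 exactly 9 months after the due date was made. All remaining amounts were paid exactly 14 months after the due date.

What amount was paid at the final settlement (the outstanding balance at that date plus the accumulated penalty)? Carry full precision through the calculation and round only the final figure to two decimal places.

Monthly rate = 15% ÷ 12 = 1.25%
Balance at month 9: £5,479,815.8700 × (1 + 0.0125)^9 = £6,128,035.2213…
After £2,356,300.00 payment: £6,128,035.2213… − £2,356,300.00 = £3,771,735.2213…
Balance at month 14: £3,771,735.2213… × (1 + 0.0125)^5 = £4,013,436.1372…
Penalty: 14 × 0.5% × £5,479,815.87 = £383,587.11…
Final settlement = outstanding balance + penalty = £4,013,436.1372… + £383,587.11… = £4,397,023.25

£4,397,023.25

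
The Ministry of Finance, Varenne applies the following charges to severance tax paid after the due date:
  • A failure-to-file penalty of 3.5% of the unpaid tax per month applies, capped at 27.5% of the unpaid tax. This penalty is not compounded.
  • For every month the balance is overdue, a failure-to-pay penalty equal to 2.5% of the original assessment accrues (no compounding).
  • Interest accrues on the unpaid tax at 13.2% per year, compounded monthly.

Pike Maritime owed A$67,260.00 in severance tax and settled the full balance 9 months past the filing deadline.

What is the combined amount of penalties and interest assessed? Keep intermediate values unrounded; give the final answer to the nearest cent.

A$40,589.37

Failure-to-file: 9 × 3.5% × A$67,260.00 = A$21,186.90, capped at 27.5% × A$67,260.00 = A$18,496.50
Failure-to-pay penalty: 9 × 2.5% × A$67,260.00 = A$15,133.50
Interest (13.2%/yr ÷ 12 = 1.1%/month): A$67,260.00 × ((1 + 0.011)^9 − 1) = A$6,959.3700…
Penalties + interest = A$33,630.0000 + A$6,959.3700… = A$40,589.37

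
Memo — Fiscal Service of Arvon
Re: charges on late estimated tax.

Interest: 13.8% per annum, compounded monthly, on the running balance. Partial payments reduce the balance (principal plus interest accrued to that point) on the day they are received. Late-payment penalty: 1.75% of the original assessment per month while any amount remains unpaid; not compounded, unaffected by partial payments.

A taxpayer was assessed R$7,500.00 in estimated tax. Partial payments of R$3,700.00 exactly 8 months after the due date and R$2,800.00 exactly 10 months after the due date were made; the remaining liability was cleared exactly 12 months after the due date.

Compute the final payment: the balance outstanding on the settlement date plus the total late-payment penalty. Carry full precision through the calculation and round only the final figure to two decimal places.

R$3,440.11

Monthly rate = 13.8% ÷ 12 = 1.15%
Balance at month 8: R$7,500.0000 × (1 + 0.0115)^8 = R$8,218.4205…
After R$3,700.00 payment: R$8,218.4205… − R$3,700.00 = R$4,518.4205…
Balance at month 10: R$4,518.4205… × (1 + 0.0115)^2 = R$4,622.9418…
After R$2,800.00 payment: R$4,622.9418… − R$2,800.00 = R$1,822.9418…
Balance at month 12: R$1,822.9418… × (1 + 0.0115)^2 = R$1,865.1105…
Penalty: 12 × 1.75% × R$7,500.00 = R$1,575.00
Final settlement = outstanding balance + penalty = R$1,865.1105… + R$1,575.00 = R$3,440.11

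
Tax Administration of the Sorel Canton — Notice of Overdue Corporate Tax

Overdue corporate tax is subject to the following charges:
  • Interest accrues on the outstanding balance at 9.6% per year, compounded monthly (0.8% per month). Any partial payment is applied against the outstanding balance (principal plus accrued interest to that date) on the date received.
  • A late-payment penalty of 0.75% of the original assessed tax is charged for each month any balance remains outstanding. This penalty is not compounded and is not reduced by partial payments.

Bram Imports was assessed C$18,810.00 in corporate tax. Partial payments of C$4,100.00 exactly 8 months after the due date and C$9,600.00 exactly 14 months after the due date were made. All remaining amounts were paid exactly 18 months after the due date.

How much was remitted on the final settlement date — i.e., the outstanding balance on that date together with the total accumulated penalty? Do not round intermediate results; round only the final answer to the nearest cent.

Balance at month 8: C$18,810.0000 × (1 + 0.008)^8 = C$20,048.0923…
After C$4,100.00 payment: C$20,048.0923… − C$4,100.00 = C$15,948.0923…
Balance at month 14: C$15,948.0923… × (1 + 0.008)^6 = C$16,729.0752…
After C$9,600.00 payment: C$16,729.0752… − C$9,600.00 = C$7,129.0752…
Balance at month 18: C$7,129.0752… × (1 + 0.008)^4 = C$7,359.9578…
Penalty: 18 × 0.75% × C$18,810.00 = C$2,539.35
Final settlement = outstanding balance + penalty = C$7,359.9578… + C$2,539.35 = C$9,899.31

C$9,899.31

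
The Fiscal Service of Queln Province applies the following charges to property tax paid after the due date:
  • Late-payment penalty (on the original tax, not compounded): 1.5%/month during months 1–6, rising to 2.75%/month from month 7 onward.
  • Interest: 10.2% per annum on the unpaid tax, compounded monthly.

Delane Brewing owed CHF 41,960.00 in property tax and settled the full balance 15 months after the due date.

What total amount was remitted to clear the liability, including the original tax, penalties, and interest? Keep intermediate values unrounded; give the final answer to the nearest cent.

CHF 61,801.75

Penalty, months 1–6: 6 × 1.5% × CHF 41,960.00 = CHF 3,776.40
Penalty, months 7–15: 9 × 2.75% × CHF 41,960.00 = CHF 10,385.10
Interest (10.2%/yr ÷ 12 = 0.85%/month): CHF 41,960.00 × ((1 + 0.0085)^15 − 1) = CHF 5,680.2485…
Total = CHF 41,960.00 + CHF 14,161.5000 + CHF 5,680.2485… = CHF 61,801.75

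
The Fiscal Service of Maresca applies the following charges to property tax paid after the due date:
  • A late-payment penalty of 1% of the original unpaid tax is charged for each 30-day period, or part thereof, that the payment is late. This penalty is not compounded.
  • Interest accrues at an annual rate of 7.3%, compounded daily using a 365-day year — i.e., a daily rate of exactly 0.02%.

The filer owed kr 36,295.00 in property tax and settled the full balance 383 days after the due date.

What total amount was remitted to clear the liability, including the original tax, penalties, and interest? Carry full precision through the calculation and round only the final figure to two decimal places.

Penalty periods: ⌈383/30⌉ = 13; penalty = 13 × 1% × kr 36,295.00 = kr 4,718.35
Interest: kr 36,295.00 × ((1 + 0.0002)^383 − 1) = kr 36,295.00 × 0.07960188… = kr 2,889.1501…
Total = kr 36,295.00 + kr 4,718.3500 + kr 2,889.1501… = kr 43,902.50

kr 43,902.50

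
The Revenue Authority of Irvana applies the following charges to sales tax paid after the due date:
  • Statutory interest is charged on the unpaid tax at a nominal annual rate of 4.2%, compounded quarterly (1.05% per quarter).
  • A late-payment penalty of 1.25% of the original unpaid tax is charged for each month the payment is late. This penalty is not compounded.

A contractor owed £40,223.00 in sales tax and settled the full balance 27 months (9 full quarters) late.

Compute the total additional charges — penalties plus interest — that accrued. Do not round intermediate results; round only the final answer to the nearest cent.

Late-payment penalty = 1.25% × £40,223.00 × 27 mo = £13,575.26…
Interest: £40,223.00 × ((1 + 0.0105)^9 − 1) = £40,223.00 × 0.0985678… = £3,964.6921…
Penalties + interest = £13,575.2625 + £3,964.6921… = £17,539.95

£17,539.95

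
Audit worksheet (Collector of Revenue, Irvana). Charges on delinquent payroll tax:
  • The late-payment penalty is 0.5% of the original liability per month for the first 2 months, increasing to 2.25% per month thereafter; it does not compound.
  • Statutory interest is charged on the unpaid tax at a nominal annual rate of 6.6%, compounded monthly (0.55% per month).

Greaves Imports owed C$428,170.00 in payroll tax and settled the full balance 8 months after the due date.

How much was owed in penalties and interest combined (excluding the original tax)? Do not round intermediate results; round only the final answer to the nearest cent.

Penalty, months 1–2: 2 × 0.5% × C$428,170.00 = C$4,281.70
Penalty, months 3–8: 6 × 2.25% × C$428,170.00 = C$57,802.95
Interest: C$428,170.00 × ((1 + 0.0055)^8 − 1) = C$428,170.00 × 0.0448564… = C$19,206.1568…
Penalties + interest = C$62,084.6500 + C$19,206.1568… = C$81,290.81

C$81,290.81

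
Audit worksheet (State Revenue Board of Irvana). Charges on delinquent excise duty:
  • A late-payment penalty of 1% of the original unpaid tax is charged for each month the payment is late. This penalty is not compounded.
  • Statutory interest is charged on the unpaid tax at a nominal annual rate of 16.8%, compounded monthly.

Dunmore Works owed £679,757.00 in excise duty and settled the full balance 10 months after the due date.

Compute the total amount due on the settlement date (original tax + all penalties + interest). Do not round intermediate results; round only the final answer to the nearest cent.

Late-payment penalty: 10 × 1% × £679,757.00 = £67,975.70
Interest (16.8%/yr ÷ 12 = 1.4%/month): £679,757.00 × ((1 + 0.014)^10 − 1) = £101,390.8442…
Total = £679,757.00 + £67,975.7000 + £101,390.8442… = £849,123.54

£849,123.54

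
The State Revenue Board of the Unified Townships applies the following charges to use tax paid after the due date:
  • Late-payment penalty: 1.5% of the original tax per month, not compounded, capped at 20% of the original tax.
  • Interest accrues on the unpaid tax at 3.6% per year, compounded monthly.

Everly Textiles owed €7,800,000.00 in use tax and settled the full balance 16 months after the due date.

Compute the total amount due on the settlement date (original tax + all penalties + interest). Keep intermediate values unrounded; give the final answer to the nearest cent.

Penalty (uncapped): 16 × 1.5% × €7,800,000.00 = €1,872,000.00; cap = 20% × €7,800,000.00 = €1,560,000.00 → penalty = €1,560,000.00
Interest (3.6%/yr ÷ 12 = 0.3%/month): €7,800,000.00 × ((1 + 0.003)^16 − 1) = €382,943.0942…
Total = €7,800,000.00 + €1,560,000.0000 + €382,943.0942… = €9,742,943.09

€9,742,943.09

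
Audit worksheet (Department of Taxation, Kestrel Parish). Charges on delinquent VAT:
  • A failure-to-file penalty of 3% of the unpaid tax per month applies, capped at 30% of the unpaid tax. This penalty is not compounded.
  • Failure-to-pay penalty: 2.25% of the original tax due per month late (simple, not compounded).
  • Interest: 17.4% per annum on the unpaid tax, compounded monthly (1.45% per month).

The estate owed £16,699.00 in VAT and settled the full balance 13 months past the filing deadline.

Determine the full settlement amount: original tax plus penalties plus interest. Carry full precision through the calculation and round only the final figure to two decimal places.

£30,029.88

Failure-to-file: 13 × 3% × £16,699.00 = £6,512.61, capped at 30% × £16,699.00 = £5,009.70
Failure-to-pay penalty = 2.25% × £16,699.00 × 13 mo = £4,884.46…
Interest: £16,699.00 × ((1 + 0.0145)^13 − 1) = £16,699.00 × 0.2058039… = £3,436.7186…
Total = £16,699.00 + £9,894.1575 + £3,436.7186… = £30,029.88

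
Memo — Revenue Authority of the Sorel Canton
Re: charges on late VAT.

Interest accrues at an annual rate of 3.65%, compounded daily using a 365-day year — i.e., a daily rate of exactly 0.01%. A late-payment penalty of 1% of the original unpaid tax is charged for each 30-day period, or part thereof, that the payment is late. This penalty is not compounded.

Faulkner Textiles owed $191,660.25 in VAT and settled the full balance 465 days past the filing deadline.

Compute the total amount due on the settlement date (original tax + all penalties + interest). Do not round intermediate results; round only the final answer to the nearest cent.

Penalty periods: ⌈465/30⌉ = 16; penalty = 16 × 1% × $191,660.25 = $30,665.64
Interest: $191,660.25 × ((1 + 0.0001)^465 − 1) = $191,660.25 × 0.04759564… = $9,122.1929…
Total = $191,660.25 + $30,665.6400 + $9,122.1929… = $231,448.08

$231,448.08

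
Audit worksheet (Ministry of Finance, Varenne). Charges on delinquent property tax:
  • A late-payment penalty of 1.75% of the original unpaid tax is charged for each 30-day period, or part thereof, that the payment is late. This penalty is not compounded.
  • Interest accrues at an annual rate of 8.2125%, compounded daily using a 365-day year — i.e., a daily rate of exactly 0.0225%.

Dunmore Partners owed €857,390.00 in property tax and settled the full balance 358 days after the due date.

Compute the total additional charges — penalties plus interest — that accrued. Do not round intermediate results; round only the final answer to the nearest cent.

Penalty periods: ⌈358/30⌉ = 12; penalty = 12 × 1.75% × €857,390.00 = €180,051.90
Interest: €857,390.00 × ((1 + 0.000225)^358 − 1) = €857,390.00 × 0.08387322… = €71,912.0592…
Penalties + interest = €180,051.9000 + €71,912.0592… = €251,963.96

€251,963.96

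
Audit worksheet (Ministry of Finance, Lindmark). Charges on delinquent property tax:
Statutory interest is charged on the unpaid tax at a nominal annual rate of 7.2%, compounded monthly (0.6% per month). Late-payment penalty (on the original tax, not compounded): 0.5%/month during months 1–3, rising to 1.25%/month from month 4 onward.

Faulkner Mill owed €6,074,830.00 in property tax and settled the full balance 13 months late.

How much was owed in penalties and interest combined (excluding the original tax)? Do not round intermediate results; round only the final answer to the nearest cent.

Penalty, months 1–3: 3 × 0.5% × €6,074,830.00 = €91,122.45
Penalty, months 4–13: 10 × 1.25% × €6,074,830.00 = €759,353.75
Interest: €6,074,830.00 × ((1 + 0.006)^13 − 1) = €6,074,830.00 × 0.0808707… = €491,275.8318…
Penalties + interest = €850,476.2000 + €491,275.8318… = €1,341,752.03

€1,341,752.03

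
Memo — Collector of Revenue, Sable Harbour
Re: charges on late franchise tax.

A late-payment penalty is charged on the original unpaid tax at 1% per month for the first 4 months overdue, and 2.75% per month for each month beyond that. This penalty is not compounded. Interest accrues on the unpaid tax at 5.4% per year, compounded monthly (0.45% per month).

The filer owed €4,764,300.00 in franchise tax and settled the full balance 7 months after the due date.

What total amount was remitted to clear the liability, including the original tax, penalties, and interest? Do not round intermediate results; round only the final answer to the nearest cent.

Penalty, months 1–4: 4 × 1% × €4,764,300.00 = €190,572.00
Penalty, months 5–7: 3 × 2.75% × €4,764,300.00 = €393,054.75
Interest: €4,764,300.00 × ((1 + 0.0045)^7 − 1) = €4,764,300.00 × 0.0319285… = €152,116.7323…
Total = €4,764,300.00 + €583,626.7500 + €152,116.7323… = €5,500,043.48

€5,500,043.48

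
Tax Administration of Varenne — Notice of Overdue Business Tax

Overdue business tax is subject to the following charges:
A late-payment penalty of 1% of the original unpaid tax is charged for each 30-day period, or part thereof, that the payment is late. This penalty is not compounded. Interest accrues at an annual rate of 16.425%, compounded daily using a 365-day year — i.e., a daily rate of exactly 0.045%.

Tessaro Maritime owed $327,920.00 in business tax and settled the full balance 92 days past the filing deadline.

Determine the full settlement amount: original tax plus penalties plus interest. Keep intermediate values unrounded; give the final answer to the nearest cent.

Penalty periods: ⌈92/30⌉ = 4; penalty = 4 × 1% × $327,920.00 = $13,116.80
Interest: $327,920.00 × ((1 + 0.00045)^92 − 1) = $327,920.00 × 0.04225922… = $13,857.6447…
Total = $327,920.00 + $13,116.8000 + $13,857.6447… = $354,894.44

$354,894.44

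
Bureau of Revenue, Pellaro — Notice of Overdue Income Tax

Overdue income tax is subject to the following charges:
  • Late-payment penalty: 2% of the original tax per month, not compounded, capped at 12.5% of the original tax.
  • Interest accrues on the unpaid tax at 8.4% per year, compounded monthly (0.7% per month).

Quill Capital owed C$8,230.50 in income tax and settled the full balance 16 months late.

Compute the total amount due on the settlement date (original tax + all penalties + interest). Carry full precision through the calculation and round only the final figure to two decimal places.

Penalty (uncapped): 16 × 2% × C$8,230.50 = C$2,633.76; cap = 12.5% × C$8,230.50 = C$1,028.81… → penalty = C$1,028.81…
Interest: C$8,230.50 × ((1 + 0.007)^16 − 1) = C$8,230.50 × 0.1180765… = C$971.8288…
Total = C$8,230.50 + C$1,028.8125 + C$971.8288… = C$10,231.14

C$10,231.14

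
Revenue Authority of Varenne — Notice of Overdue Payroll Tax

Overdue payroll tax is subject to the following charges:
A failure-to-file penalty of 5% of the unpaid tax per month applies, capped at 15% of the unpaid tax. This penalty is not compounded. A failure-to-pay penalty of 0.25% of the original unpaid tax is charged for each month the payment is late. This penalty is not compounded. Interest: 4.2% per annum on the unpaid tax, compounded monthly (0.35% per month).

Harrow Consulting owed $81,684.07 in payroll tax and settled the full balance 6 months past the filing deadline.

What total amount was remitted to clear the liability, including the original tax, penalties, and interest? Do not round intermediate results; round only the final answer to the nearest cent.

Failure-to-file: 6 × 5% × $81,684.07 = $24,505.22…, capped at 15% × $81,684.07 = $12,252.61…
Failure-to-pay penalty = 0.25% × $81,684.07 × 6 mo = $1,225.26…
Interest: $81,684.07 × ((1 + 0.0035)^6 − 1) = $81,684.07 × 0.0211846… = $1,730.4451…
Total = $81,684.07 + $13,477.8716… + $1,730.4451… = $96,892.39

$96,892.39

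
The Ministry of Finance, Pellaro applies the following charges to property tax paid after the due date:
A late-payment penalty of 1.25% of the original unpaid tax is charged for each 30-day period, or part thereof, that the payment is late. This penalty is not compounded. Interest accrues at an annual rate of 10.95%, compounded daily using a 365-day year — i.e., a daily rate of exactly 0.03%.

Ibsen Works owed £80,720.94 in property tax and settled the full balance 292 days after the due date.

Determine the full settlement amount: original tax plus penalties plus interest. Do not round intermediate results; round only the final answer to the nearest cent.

£98,200.02

Penalty periods: ⌈292/30⌉ = 10; penalty = 10 × 1.25% × £80,720.94 = £10,090.12…
Interest: £80,720.94 × ((1 + 0.0003)^292 − 1) = £80,720.94 × 0.09153707… = £7,388.9587…
Total = £80,720.94 + £10,090.1175 + £7,388.9587… = £98,200.02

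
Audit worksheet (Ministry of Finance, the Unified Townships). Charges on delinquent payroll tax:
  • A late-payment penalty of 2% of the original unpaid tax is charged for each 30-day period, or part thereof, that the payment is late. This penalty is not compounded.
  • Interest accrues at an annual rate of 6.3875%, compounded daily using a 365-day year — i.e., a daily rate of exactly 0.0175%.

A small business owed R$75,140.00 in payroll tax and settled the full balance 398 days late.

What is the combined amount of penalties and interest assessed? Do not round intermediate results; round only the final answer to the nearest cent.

Penalty periods: ⌈398/30⌉ = 14; penalty = 14 × 2% × R$75,140.00 = R$21,039.20
Interest: R$75,140.00 × ((1 + 0.000175)^398 − 1) = R$75,140.00 × 0.07212634… = R$5,419.5729…
Penalties + interest = R$21,039.2000 + R$5,419.5729… = R$26,458.77

R$26,458.77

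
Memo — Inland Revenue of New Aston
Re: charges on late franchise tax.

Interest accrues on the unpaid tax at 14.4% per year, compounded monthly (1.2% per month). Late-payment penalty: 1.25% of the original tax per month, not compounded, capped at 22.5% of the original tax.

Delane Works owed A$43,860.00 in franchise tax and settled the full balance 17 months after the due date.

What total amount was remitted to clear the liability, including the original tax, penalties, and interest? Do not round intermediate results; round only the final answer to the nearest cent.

Penalty: 17 × 1.25% × A$43,860.00 = A$9,320.25 (below the 22.5% cap of A$9,868.50)
Interest: A$43,860.00 × ((1 + 0.012)^17 − 1) = A$43,860.00 × 0.2248100… = A$9,860.1652…
Total = A$43,860.00 + A$9,320.2500 + A$9,860.1652… = A$63,040.42

A$63,040.42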